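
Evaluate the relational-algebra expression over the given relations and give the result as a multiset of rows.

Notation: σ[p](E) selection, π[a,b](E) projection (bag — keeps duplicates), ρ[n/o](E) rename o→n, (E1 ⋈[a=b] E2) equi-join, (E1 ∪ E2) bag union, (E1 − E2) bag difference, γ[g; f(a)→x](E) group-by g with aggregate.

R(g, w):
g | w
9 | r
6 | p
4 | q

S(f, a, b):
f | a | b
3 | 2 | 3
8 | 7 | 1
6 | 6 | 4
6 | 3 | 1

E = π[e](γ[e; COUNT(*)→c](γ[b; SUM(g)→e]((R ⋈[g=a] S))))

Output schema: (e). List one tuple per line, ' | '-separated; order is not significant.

Row counts bottom-up:
  R → 3
  S → 4
  (R ⋈[g=a] S) → 1
  γ[b; SUM(g)→e]((R ⋈[g=a] S)) → 1
  γ[e; COUNT(*)→c](γ[b; SUM(g)→e]((R ⋈[g=a] S))) → 1
  π[e](γ[e; COUNT(*)→c](γ[b; SUM(g)→e]((R ⋈[g=a] S)))) → 1

== RESULT ==
e
6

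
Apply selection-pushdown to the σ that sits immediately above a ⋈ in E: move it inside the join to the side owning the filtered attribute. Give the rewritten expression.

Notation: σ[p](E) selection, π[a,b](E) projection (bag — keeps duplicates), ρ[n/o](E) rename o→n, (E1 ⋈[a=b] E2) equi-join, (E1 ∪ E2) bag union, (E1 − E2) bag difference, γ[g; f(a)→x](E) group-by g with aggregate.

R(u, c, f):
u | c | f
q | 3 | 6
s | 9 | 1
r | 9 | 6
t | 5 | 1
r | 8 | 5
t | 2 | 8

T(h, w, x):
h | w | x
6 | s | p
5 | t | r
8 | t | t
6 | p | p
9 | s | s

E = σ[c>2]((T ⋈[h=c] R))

σ filters on c, owned by the right side.
E' = (T ⋈[h=c] σ[c>2](R))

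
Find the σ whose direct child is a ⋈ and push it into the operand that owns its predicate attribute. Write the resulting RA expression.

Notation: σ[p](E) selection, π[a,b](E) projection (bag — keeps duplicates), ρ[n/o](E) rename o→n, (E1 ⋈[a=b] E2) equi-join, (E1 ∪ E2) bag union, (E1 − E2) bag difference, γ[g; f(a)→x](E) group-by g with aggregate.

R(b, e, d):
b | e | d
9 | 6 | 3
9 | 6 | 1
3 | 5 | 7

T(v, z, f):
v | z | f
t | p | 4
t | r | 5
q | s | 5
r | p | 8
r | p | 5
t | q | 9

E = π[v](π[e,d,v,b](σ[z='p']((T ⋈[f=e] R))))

σ filters on z, owned by the left side.
E' = π[v](π[e,d,v,b]((σ[z='p'](T) ⋈[f=e] R)))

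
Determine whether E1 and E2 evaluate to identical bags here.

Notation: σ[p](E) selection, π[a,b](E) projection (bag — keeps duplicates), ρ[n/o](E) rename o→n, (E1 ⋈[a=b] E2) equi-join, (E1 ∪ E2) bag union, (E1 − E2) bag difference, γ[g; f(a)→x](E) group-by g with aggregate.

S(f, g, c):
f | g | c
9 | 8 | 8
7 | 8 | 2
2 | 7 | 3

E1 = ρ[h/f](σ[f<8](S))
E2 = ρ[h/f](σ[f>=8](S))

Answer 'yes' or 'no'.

E1 subexpression sizes:
  S → 3
  σ[f<8](S) → 2
  ρ[h/f](σ[f<8](S)) → 2
E2 subexpression sizes:
  S → 3
  σ[f>=8](S) → 1
  ρ[h/f](σ[f>=8](S)) → 1

E1 result:
h | g | c
2 | 7 | 3
7 | 8 | 2
E2 result:
h | g | c
9 | 8 | 8
Witness: (9, 8, 8) appears 0× in E1 but 1× in E2.

no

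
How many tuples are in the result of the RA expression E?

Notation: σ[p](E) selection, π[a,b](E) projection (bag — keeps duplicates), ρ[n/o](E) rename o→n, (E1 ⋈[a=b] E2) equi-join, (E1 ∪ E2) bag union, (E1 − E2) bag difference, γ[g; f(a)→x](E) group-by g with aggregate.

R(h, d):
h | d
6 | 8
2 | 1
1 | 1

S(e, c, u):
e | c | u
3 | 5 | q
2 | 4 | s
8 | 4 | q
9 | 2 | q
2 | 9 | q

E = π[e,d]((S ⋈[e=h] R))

Subexpression sizes:
  S → 5
  R → 3
  (S ⋈[e=h] R) → 2
  π[e,d]((S ⋈[e=h] R)) → 2

|E| = 2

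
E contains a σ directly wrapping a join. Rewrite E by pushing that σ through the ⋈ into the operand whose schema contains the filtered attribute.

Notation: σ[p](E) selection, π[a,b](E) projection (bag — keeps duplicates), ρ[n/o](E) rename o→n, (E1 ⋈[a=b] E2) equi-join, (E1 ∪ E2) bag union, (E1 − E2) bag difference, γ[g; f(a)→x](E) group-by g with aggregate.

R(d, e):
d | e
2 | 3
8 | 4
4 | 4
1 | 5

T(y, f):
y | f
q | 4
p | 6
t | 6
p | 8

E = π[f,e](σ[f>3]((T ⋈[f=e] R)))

σ filters on f, owned by the left side.
E' = π[f,e]((σ[f>3](T) ⋈[f=e] R))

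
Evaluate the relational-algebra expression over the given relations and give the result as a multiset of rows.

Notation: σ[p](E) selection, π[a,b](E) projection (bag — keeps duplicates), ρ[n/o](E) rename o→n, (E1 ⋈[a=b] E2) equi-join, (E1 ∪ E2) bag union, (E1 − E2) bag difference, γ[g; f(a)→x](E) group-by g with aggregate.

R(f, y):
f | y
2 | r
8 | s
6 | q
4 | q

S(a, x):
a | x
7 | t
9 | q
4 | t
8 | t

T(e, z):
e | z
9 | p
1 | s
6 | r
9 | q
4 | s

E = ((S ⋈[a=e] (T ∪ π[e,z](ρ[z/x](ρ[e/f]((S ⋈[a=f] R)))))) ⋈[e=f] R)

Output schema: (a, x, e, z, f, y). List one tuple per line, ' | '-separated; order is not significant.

Subexpression sizes:
  S → 4
  T → 5
  S → 4
  R → 4
  (S ⋈[a=f] R) → 2
  ρ[e/f]((S ⋈[a=f] R)) → 2
  ρ[z/x](ρ[e/f]((S ⋈[a=f] R))) → 2
  π[e,z](ρ[z/x](ρ[e/f]((S ⋈[a=f] R)))) → 2
  (T ∪ π[e,z](ρ[z/x](ρ[e/f]((S ⋈[a=f] R))))) → 7
  (S ⋈[a=e] (T ∪ π[e,z](ρ[z/x](ρ[e/f]((S ⋈[a=f] R)))))) → 5
  R → 4
  ((S ⋈[a=e] (T ∪ π[e,z](ρ[z/x](ρ[e/f]((S ⋈[a=f] R)))))) ⋈[e=f] R) → 3

== RESULT ==
a | x | e | z | f | y
4 | t | 4 | s | 4 | q
4 | t | 4 | t | 4 | q
8 | t | 8 | t | 8 | s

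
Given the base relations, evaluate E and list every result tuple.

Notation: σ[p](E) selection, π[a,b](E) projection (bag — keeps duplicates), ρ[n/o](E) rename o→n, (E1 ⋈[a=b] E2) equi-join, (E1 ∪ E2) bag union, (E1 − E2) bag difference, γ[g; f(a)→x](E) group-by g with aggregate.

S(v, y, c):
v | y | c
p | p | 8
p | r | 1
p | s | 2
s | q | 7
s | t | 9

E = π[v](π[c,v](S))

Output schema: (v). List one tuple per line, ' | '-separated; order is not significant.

Row counts bottom-up:
  S → 5
  π[c,v](S) → 5
  π[v](π[c,v](S)) → 5

== RESULT ==
v
p
p
p
s
s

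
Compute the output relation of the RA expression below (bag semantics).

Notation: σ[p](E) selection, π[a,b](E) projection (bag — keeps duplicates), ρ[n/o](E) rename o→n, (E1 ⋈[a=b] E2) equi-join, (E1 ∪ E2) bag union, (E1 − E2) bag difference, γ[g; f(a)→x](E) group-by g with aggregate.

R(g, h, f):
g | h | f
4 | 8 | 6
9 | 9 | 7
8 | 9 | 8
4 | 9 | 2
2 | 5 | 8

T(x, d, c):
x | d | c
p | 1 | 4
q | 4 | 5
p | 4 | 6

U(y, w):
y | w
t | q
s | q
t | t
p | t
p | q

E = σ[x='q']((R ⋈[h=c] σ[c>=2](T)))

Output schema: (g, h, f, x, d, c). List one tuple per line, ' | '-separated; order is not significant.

Row counts bottom-up:
  R → 5
  T → 3
  σ[c>=2](T) → 3
  (R ⋈[h=c] σ[c>=2](T)) → 1
  σ[x='q']((R ⋈[h=c] σ[c>=2](T))) → 1

== RESULT ==
g | h | f | x | d | c
2 | 5 | 8 | q | 4 | 5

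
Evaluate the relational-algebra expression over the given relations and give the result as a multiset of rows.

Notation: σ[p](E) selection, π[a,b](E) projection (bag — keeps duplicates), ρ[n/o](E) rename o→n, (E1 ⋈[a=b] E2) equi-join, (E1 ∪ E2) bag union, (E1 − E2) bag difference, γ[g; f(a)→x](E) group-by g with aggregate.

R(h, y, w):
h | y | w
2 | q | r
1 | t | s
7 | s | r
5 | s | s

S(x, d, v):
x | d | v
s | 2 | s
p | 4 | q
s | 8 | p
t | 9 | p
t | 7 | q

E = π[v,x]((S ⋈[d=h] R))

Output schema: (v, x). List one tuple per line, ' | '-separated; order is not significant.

Row counts bottom-up:
  S → 5
  R → 4
  (S ⋈[d=h] R) → 2
  π[v,x]((S ⋈[d=h] R)) → 2

== RESULT ==
v | x
q | t
s | s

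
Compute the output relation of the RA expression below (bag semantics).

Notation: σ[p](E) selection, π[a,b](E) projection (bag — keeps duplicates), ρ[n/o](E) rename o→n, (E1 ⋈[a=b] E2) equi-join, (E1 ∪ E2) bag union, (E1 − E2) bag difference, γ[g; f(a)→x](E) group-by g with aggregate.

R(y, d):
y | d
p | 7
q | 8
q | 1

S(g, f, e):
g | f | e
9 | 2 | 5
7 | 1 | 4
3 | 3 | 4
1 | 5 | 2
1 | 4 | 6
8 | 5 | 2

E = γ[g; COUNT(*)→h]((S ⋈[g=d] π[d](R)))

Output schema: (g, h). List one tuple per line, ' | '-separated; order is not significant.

Row counts bottom-up:
  S → 6
  R → 3
  π[d](R) → 3
  (S ⋈[g=d] π[d](R)) → 4
  γ[g; COUNT(*)→h]((S ⋈[g=d] π[d](R))) → 3

== RESULT ==
g | h
1 | 2
7 | 1
8 | 1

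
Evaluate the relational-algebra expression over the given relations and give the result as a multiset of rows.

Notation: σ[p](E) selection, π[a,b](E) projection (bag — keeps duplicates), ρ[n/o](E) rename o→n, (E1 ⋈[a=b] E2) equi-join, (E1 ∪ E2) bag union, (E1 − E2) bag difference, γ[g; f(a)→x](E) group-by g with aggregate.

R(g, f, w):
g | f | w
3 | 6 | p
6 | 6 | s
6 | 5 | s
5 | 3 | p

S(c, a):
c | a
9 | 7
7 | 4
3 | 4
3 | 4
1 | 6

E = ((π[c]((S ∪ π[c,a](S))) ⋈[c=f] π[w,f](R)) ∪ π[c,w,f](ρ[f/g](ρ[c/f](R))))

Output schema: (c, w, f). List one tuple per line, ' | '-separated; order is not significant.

Subexpression sizes:
  S → 5
  S → 5
  π[c,a](S) → 5
  (S ∪ π[c,a](S)) → 10
  π[c]((S ∪ π[c,a](S))) → 10
  R → 4
  π[w,f](R) → 4
  (π[c]((S ∪ π[c,a](S))) ⋈[c=f] π[w,f](R)) → 4
  R → 4
  ρ[c/f](R) → 4
  ρ[f/g](ρ[c/f](R)) → 4
  π[c,w,f](ρ[f/g](ρ[c/f](R))) → 4
  ((π[c]((S ∪ π[c,a](S))) ⋈[c=f] π[w,f](R)) ∪ π[c,w,f](ρ[f/g](ρ[c/f](R)))) → 8

== RESULT ==
c | w | f
3 | p | 3
3 | p | 3
3 | p | 3
3 | p | 3
3 | p | 5
5 | s | 6
6 | p | 3
6 | s | 6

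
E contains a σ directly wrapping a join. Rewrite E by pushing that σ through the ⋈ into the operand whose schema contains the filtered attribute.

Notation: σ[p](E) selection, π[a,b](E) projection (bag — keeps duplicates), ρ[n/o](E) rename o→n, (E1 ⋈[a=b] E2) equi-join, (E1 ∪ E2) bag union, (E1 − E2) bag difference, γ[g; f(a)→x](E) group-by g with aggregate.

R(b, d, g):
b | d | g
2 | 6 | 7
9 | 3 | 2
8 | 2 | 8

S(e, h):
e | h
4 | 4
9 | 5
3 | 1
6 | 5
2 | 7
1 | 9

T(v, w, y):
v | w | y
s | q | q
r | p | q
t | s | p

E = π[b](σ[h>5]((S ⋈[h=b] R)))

σ filters on h, owned by the left side.
E' = π[b]((σ[h>5](S) ⋈[h=b] R))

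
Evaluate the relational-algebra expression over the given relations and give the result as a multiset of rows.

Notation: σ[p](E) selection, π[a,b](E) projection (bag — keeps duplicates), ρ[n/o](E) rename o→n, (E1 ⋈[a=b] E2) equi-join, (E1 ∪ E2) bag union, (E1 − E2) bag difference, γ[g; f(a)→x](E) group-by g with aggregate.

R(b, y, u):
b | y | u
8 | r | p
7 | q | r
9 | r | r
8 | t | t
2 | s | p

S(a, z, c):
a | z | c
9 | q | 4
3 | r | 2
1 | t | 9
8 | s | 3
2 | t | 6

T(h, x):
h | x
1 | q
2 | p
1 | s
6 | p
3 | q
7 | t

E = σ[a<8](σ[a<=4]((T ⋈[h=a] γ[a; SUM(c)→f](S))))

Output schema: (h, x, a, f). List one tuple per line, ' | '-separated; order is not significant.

Stepwise |·|:
  T → 6
  S → 5
  γ[a; SUM(c)→f](S) → 5
  (T ⋈[h=a] γ[a; SUM(c)→f](S)) → 4
  σ[a<=4]((T ⋈[h=a] γ[a; SUM(c)→f](S))) → 4
  σ[a<8](σ[a<=4]((T ⋈[h=a] γ[a; SUM(c)→f](S)))) → 4

== RESULT ==
h | x | a | f
1 | q | 1 | 9
1 | s | 1 | 9
2 | p | 2 | 6
3 | q | 3 | 2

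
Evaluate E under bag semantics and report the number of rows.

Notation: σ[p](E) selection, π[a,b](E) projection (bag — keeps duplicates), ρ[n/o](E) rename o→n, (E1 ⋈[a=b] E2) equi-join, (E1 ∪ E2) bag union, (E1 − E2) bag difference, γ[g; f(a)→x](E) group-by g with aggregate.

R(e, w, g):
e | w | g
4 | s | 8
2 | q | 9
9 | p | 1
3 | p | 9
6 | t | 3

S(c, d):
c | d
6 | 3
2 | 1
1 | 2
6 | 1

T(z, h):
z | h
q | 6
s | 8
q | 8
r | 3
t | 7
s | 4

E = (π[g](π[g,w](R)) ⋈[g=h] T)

Row counts bottom-up:
  R → 5
  π[g,w](R) → 5
  π[g](π[g,w](R)) → 5
  T → 6
  (π[g](π[g,w](R)) ⋈[g=h] T) → 3

|E| = 3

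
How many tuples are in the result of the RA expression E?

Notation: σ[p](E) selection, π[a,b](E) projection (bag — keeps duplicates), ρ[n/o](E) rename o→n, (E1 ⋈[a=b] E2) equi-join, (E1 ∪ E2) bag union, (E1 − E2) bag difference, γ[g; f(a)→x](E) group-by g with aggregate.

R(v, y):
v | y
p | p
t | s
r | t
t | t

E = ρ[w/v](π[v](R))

Stepwise |·|:
  R → 4
  π[v](R) → 4
  ρ[w/v](π[v](R)) → 4

|E| = 4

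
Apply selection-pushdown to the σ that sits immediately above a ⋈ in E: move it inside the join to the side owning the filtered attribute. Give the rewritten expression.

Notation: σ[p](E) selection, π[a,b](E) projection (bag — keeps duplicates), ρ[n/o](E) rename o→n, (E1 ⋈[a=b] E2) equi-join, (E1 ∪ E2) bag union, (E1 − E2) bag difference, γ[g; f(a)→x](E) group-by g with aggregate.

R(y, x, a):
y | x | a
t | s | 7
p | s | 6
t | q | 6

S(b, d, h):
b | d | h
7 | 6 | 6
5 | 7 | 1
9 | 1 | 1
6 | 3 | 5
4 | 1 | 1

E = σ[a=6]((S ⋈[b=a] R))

σ filters on a, owned by the right side.
E' = (S ⋈[b=a] σ[a=6](R))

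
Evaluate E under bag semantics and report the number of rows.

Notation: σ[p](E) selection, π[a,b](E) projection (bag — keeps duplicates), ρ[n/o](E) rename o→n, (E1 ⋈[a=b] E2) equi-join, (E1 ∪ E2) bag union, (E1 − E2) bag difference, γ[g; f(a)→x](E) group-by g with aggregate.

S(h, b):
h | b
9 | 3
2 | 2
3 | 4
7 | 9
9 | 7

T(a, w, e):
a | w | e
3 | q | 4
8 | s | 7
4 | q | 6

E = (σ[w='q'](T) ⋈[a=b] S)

Subexpression sizes:
  T → 3
  σ[w='q'](T) → 2
  S → 5
  (σ[w='q'](T) ⋈[a=b] S) → 2

|E| = 2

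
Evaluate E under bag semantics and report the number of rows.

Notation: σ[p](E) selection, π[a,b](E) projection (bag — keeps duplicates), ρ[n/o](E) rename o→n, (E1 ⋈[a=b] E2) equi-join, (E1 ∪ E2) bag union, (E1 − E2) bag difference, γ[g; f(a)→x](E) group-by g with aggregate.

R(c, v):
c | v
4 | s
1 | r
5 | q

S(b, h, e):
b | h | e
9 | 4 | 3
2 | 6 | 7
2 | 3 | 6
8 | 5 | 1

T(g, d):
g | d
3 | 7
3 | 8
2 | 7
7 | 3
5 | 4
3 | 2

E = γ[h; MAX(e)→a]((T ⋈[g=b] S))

Per-node cardinality:
  T → 6
  S → 4
  (T ⋈[g=b] S) → 2
  γ[h; MAX(e)→a]((T ⋈[g=b] S)) → 2

|E| = 2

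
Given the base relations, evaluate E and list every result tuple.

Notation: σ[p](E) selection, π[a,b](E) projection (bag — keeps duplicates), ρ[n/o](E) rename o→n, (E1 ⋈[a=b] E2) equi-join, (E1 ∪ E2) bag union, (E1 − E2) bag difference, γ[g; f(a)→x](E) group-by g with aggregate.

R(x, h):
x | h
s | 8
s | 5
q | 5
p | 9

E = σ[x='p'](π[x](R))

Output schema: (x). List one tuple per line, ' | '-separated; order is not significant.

Per-node cardinality:
  R → 4
  π[x](R) → 4
  σ[x='p'](π[x](R)) → 1

== RESULT ==
x
p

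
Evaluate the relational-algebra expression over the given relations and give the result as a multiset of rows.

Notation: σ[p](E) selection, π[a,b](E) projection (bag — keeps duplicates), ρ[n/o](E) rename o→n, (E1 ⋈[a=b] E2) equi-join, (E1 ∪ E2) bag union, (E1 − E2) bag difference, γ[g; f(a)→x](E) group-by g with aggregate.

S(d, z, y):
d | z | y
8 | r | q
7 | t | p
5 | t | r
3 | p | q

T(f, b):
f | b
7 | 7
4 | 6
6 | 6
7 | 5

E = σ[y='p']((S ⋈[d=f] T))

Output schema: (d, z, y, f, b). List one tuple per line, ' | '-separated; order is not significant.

Subexpression sizes:
  S → 4
  T → 4
  (S ⋈[d=f] T) → 2
  σ[y='p']((S ⋈[d=f] T)) → 2

== RESULT ==
d | z | y | f | b
7 | t | p | 7 | 5
7 | t | p | 7 | 7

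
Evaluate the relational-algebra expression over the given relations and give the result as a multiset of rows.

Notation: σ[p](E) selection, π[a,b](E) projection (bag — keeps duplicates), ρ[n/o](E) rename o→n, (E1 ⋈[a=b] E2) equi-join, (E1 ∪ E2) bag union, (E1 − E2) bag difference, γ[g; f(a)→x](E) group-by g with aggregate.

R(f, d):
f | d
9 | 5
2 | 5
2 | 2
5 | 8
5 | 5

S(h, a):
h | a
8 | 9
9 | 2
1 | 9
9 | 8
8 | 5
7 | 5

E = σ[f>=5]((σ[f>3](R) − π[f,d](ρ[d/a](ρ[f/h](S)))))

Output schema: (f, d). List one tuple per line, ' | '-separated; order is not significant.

Per-node cardinality:
  R → 5
  σ[f>3](R) → 3
  S → 6
  ρ[f/h](S) → 6
  ρ[d/a](ρ[f/h](S)) → 6
  π[f,d](ρ[d/a](ρ[f/h](S))) → 6
  (σ[f>3](R) − π[f,d](ρ[d/a](ρ[f/h](S)))) → 3
  σ[f>=5]((σ[f>3](R) − π[f,d](ρ[d/a](ρ[f/h](S))))) → 3

== RESULT ==
f | d
5 | 5
5 | 8
9 | 5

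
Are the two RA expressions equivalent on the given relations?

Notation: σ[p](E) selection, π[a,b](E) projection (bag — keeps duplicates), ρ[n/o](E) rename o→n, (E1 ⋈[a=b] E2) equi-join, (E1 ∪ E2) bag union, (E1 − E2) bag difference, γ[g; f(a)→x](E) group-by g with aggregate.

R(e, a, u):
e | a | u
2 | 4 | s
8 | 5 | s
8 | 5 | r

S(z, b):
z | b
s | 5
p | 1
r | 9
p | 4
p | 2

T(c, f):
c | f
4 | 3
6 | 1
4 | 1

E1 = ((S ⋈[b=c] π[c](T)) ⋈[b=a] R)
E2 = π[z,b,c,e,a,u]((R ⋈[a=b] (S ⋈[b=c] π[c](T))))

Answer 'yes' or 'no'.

E1 stepwise |·|:
  S → 5
  T → 3
  π[c](T) → 3
  (S ⋈[b=c] π[c](T)) → 2
  R → 3
  ((S ⋈[b=c] π[c](T)) ⋈[b=a] R) → 2
E2 stepwise |·|:
  R → 3
  S → 5
  T → 3
  π[c](T) → 3
  (S ⋈[b=c] π[c](T)) → 2
  (R ⋈[a=b] (S ⋈[b=c] π[c](T))) → 2
  π[z,b,c,e,a,u]((R ⋈[a=b] (S ⋈[b=c] π[c](T)))) → 2

E1 and E2 produce the same multiset:
z | b | c | e | a | u
p | 4 | 4 | 2 | 4 | s
p | 4 | 4 | 2 | 4 | s

yes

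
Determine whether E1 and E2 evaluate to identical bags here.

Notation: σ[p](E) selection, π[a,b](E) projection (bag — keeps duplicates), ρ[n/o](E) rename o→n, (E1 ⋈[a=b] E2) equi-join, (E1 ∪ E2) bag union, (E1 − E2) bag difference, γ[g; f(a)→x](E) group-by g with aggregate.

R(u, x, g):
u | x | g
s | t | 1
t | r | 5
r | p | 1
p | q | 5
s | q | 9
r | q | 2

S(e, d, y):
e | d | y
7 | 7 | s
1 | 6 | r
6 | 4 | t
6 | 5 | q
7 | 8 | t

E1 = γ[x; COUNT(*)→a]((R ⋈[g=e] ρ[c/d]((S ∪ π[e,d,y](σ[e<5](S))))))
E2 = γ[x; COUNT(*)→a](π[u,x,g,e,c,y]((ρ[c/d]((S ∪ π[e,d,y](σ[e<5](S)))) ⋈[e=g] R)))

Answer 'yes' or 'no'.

E1 subexpression sizes:
  R → 6
  S → 5
  S → 5
  σ[e<5](S) → 1
  π[e,d,y](σ[e<5](S)) → 1
  (S ∪ π[e,d,y](σ[e<5](S))) → 6
  ρ[c/d]((S ∪ π[e,d,y](σ[e<5](S)))) → 6
  (R ⋈[g=e] ρ[c/d]((S ∪ π[e,d,y](σ[e<5](S))))) → 4
  γ[x; COUNT(*)→a]((R ⋈[g=e] ρ[c/d]((S ∪ π[e,d,y](σ[e<5](S)))))) → 2
E2 subexpression sizes:
  S → 5
  S → 5
  σ[e<5](S) → 1
  π[e,d,y](σ[e<5](S)) → 1
  (S ∪ π[e,d,y](σ[e<5](S))) → 6
  ρ[c/d]((S ∪ π[e,d,y](σ[e<5](S)))) → 6
  R → 6
  (ρ[c/d]((S ∪ π[e,d,y](σ[e<5](S)))) ⋈[e=g] R) → 4
  π[u,x,g,e,c,y]((ρ[c/d]((S ∪ π[e,d,y](σ[e<5](S)))) ⋈[e=g] R)) → 4
  γ[x; COUNT(*)→a](π[u,x,g,e,c,y]((ρ[c/d]((S ∪ π[e,d,y](σ[e<5](S)))) ⋈[e=g] R))) → 2

E1 and E2 produce the same multiset:
x | a
p | 2
t | 2

yes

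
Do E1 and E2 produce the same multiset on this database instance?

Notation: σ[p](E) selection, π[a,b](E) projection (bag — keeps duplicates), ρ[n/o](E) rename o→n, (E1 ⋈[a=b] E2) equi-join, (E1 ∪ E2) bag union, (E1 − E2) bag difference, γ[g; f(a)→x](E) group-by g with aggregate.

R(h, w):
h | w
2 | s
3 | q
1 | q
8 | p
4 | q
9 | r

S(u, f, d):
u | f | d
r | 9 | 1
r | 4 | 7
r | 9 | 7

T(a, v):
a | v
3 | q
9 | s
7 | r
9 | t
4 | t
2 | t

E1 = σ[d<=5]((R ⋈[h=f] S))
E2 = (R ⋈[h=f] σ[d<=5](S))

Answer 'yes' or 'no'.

E1 per-node cardinality:
  R → 6
  S → 3
  (R ⋈[h=f] S) → 3
  σ[d<=5]((R ⋈[h=f] S)) → 1
E2 per-node cardinality:
  R → 6
  S → 3
  σ[d<=5](S) → 1
  (R ⋈[h=f] σ[d<=5](S)) → 1

E1 and E2 produce the same multiset:
h | w | u | f | d
9 | r | r | 9 | 1

yes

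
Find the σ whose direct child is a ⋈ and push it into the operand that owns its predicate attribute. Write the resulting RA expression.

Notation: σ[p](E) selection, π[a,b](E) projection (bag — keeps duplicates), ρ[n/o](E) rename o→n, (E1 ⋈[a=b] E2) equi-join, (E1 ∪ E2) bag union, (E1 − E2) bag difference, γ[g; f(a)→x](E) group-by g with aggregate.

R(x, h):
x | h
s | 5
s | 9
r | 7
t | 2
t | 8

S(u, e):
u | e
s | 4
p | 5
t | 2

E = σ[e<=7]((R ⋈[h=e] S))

σ filters on e, owned by the right side.
E' = (R ⋈[h=e] σ[e<=7](S))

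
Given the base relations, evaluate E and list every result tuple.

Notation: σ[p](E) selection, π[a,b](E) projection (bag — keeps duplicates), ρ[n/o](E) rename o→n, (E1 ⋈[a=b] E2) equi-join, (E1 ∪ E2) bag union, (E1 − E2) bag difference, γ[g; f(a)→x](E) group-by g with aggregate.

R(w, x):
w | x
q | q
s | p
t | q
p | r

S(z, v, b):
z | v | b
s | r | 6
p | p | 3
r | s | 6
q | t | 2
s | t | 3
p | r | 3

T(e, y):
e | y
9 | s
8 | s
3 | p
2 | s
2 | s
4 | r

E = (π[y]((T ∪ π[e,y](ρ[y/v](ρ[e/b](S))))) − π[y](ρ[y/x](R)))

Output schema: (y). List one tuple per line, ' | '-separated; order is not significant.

Per-node cardinality:
  T → 6
  S → 6
  ρ[e/b](S) → 6
  ρ[y/v](ρ[e/b](S)) → 6
  π[e,y](ρ[y/v](ρ[e/b](S))) → 6
  (T ∪ π[e,y](ρ[y/v](ρ[e/b](S)))) → 12
  π[y]((T ∪ π[e,y](ρ[y/v](ρ[e/b](S))))) → 12
  R → 4
  ρ[y/x](R) → 4
  π[y](ρ[y/x](R)) → 4
  (π[y]((T ∪ π[e,y](ρ[y/v](ρ[e/b](S))))) − π[y](ρ[y/x](R))) → 10

== RESULT ==
y
p
r
r
s
s
s
s
s
t
t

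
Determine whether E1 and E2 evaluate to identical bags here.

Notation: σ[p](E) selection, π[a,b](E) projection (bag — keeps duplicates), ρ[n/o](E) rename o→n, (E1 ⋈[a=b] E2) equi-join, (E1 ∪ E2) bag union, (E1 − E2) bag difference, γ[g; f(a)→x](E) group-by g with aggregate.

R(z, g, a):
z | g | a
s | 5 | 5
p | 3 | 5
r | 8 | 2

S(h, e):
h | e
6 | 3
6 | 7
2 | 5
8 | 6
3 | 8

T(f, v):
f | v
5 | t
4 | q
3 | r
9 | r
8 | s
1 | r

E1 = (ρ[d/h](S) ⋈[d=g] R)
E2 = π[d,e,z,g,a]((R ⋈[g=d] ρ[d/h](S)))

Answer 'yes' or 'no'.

E1 per-node cardinality:
  S → 5
  ρ[d/h](S) → 5
  R → 3
  (ρ[d/h](S) ⋈[d=g] R) → 2
E2 per-node cardinality:
  R → 3
  S → 5
  ρ[d/h](S) → 5
  (R ⋈[g=d] ρ[d/h](S)) → 2
  π[d,e,z,g,a]((R ⋈[g=d] ρ[d/h](S))) → 2

E1 and E2 produce the same multiset:
d | e | z | g | a
3 | 8 | p | 3 | 5
8 | 6 | r | 8 | 2

yes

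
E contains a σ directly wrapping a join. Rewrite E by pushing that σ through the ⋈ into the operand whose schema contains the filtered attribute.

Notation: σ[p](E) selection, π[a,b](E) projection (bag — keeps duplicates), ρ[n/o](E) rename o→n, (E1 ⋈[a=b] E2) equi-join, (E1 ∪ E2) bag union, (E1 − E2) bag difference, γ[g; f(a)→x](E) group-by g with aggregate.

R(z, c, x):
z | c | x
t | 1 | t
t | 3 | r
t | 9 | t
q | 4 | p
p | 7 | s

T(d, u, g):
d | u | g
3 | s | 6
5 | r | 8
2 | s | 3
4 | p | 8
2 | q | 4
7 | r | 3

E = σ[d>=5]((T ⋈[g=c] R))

σ filters on d, owned by the left side.
E' = (σ[d>=5](T) ⋈[g=c] R)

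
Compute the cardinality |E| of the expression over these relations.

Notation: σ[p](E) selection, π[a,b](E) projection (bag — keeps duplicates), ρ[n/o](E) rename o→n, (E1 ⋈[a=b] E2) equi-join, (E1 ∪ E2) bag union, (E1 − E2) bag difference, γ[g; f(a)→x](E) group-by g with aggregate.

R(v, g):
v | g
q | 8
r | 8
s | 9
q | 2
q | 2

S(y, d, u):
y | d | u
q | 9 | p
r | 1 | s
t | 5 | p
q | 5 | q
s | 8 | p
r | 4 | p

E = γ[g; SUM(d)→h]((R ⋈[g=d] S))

Row counts bottom-up:
  R → 5
  S → 6
  (R ⋈[g=d] S) → 3
  γ[g; SUM(d)→h]((R ⋈[g=d] S)) → 2

|E| = 2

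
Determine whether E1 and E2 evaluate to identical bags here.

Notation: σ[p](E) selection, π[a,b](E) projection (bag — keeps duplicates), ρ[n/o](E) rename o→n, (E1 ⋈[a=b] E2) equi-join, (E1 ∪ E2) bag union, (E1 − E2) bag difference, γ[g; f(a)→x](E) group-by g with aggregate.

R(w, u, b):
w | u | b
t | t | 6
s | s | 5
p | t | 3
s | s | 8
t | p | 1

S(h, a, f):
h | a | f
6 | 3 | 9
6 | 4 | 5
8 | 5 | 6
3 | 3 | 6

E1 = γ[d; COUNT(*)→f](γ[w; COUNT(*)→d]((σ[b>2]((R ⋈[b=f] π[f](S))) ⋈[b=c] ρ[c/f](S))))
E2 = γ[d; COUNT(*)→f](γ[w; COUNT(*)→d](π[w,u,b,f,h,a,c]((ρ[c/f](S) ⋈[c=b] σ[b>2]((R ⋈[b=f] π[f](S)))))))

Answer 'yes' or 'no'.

E1 subexpression sizes:
  R → 5
  S → 4
  π[f](S) → 4
  (R ⋈[b=f] π[f](S)) → 3
  σ[b>2]((R ⋈[b=f] π[f](S))) → 3
  S → 4
  ρ[c/f](S) → 4
  (σ[b>2]((R ⋈[b=f] π[f](S))) ⋈[b=c] ρ[c/f](S)) → 5
  γ[w; COUNT(*)→d]((σ[b>2]((R ⋈[b=f] π[f](S))) ⋈[b=c] ρ[c/f](S))) → 2
  γ[d; COUNT(*)→f](γ[w; COUNT(*)→d]((σ[b>2]((R ⋈[b=f] π[f](S))) ⋈[b=c] ρ[c/f](S)))) → 2
E2 subexpression sizes:
  S → 4
  ρ[c/f](S) → 4
  R → 5
  S → 4
  π[f](S) → 4
  (R ⋈[b=f] π[f](S)) → 3
  σ[b>2]((R ⋈[b=f] π[f](S))) → 3
  (ρ[c/f](S) ⋈[c=b] σ[b>2]((R ⋈[b=f] π[f](S)))) → 5
  π[w,u,b,f,h,a,c]((ρ[c/f](S) ⋈[c=b] σ[b>2]((R ⋈[b=f] π[f](S))))) → 5
  γ[w; COUNT(*)→d](π[w,u,b,f,h,a,c]((ρ[c/f](S) ⋈[c=b] σ[b>2]((R ⋈[b=f] π[f](S)))))) → 2
  γ[d; COUNT(*)→f](γ[w; COUNT(*)→d](π[w,u,b,f,h,a,c]((ρ[c/f](S) ⋈[c=b] σ[b>2]((R ⋈[b=f] π[f](S))))))) → 2

E1 and E2 produce the same multiset:
d | f
1 | 1
4 | 1

yes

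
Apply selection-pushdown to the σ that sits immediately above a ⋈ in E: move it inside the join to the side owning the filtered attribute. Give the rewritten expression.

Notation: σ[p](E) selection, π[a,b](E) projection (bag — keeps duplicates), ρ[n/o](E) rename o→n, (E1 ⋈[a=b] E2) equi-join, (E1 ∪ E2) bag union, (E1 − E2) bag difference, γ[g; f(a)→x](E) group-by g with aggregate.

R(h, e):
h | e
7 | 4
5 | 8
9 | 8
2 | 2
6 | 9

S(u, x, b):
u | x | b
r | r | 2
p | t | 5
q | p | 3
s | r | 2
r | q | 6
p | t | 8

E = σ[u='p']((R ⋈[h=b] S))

σ filters on u, owned by the right side.
E' = (R ⋈[h=b] σ[u='p'](S))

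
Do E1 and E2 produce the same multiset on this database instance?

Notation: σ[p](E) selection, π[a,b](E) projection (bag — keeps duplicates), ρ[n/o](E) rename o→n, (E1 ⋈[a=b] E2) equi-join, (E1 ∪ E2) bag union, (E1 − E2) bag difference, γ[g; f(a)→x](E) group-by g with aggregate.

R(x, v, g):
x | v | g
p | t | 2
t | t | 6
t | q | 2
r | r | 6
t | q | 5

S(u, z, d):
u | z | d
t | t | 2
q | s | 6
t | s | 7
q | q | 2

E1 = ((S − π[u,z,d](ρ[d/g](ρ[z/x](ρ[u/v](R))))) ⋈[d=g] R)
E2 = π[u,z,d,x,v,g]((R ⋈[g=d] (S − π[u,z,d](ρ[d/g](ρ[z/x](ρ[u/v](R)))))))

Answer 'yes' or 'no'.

E1 subexpression sizes:
  S → 4
  R → 5
  ρ[u/v](R) → 5
  ρ[z/x](ρ[u/v](R)) → 5
  ρ[d/g](ρ[z/x](ρ[u/v](R))) → 5
  π[u,z,d](ρ[d/g](ρ[z/x](ρ[u/v](R)))) → 5
  (S − π[u,z,d](ρ[d/g](ρ[z/x](ρ[u/v](R))))) → 4
  R → 5
  ((S − π[u,z,d](ρ[d/g](ρ[z/x](ρ[u/v](R))))) ⋈[d=g] R) → 6
E2 subexpression sizes:
  R → 5
  S → 4
  R → 5
  ρ[u/v](R) → 5
  ρ[z/x](ρ[u/v](R)) → 5
  ρ[d/g](ρ[z/x](ρ[u/v](R))) → 5
  π[u,z,d](ρ[d/g](ρ[z/x](ρ[u/v](R)))) → 5
  (S − π[u,z,d](ρ[d/g](ρ[z/x](ρ[u/v](R))))) → 4
  (R ⋈[g=d] (S − π[u,z,d](ρ[d/g](ρ[z/x](ρ[u/v](R)))))) → 6
  π[u,z,d,x,v,g]((R ⋈[g=d] (S − π[u,z,d](ρ[d/g](ρ[z/x](ρ[u/v](R))))))) → 6

E1 and E2 produce the same multiset:
u | z | d | x | v | g
q | q | 2 | p | t | 2
q | q | 2 | t | q | 2
q | s | 6 | r | r | 6
q | s | 6 | t | t | 6
t | t | 2 | p | t | 2
t | t | 2 | t | q | 2

yes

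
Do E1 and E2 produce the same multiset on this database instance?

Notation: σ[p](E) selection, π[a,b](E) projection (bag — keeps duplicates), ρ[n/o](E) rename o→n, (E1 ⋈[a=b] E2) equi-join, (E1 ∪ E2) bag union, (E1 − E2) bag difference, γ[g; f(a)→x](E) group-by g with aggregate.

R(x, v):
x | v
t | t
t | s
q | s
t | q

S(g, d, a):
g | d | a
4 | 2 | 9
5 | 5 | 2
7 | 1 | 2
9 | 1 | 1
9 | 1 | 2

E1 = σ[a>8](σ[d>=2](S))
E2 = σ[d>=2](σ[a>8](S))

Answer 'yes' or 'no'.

E1 subexpression sizes:
  S → 5
  σ[d>=2](S) → 2
  σ[a>8](σ[d>=2](S)) → 1
E2 subexpression sizes:
  S → 5
  σ[a>8](S) → 1
  σ[d>=2](σ[a>8](S)) → 1

E1 and E2 produce the same multiset:
g | d | a
4 | 2 | 9

yes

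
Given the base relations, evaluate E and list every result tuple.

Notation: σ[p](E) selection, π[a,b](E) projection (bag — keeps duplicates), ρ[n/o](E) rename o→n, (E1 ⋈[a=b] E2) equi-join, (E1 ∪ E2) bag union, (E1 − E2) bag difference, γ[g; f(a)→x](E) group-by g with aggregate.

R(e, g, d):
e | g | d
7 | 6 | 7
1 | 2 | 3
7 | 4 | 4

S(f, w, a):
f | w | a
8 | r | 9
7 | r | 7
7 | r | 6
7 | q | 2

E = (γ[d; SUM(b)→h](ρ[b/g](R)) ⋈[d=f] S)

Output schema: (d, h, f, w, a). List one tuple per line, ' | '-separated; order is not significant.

Per-node cardinality:
  R → 3
  ρ[b/g](R) → 3
  γ[d; SUM(b)→h](ρ[b/g](R)) → 3
  S → 4
  (γ[d; SUM(b)→h](ρ[b/g](R)) ⋈[d=f] S) → 3

== RESULT ==
d | h | f | w | a
7 | 6 | 7 | q | 2
7 | 6 | 7 | r | 6
7 | 6 | 7 | r | 7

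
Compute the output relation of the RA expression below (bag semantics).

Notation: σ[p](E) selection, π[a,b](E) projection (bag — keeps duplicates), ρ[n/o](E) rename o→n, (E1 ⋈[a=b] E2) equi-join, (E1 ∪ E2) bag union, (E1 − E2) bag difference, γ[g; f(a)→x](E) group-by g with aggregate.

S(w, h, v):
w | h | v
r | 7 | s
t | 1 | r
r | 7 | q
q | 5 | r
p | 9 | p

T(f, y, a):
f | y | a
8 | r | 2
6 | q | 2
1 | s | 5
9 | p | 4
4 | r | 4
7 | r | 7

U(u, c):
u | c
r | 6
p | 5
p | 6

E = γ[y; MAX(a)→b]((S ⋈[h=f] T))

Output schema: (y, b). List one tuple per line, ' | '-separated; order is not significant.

Row counts bottom-up:
  S → 5
  T → 6
  (S ⋈[h=f] T) → 4
  γ[y; MAX(a)→b]((S ⋈[h=f] T)) → 3

== RESULT ==
y | b
p | 4
r | 7
s | 5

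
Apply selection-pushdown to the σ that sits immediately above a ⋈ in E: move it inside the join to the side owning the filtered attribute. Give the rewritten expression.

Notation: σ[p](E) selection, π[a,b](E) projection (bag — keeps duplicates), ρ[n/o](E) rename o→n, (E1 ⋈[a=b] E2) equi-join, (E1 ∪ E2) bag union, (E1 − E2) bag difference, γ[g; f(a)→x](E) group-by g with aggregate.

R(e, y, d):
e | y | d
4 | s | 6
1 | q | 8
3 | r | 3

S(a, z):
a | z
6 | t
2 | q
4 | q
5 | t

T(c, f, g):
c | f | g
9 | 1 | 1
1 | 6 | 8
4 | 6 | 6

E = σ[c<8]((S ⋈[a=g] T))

σ filters on c, owned by the right side.
E' = (S ⋈[a=g] σ[c<8](T))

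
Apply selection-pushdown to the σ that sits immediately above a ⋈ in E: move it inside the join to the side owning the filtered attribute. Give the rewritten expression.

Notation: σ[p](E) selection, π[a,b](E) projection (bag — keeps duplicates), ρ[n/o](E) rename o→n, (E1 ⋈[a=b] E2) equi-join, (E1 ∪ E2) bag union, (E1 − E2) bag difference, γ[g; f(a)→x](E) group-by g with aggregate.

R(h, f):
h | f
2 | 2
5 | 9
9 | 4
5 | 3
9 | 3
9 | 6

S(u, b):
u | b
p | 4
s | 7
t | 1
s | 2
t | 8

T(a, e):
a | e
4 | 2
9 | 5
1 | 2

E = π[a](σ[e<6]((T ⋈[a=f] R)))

σ filters on e, owned by the left side.
E' = π[a]((σ[e<6](T) ⋈[a=f] R))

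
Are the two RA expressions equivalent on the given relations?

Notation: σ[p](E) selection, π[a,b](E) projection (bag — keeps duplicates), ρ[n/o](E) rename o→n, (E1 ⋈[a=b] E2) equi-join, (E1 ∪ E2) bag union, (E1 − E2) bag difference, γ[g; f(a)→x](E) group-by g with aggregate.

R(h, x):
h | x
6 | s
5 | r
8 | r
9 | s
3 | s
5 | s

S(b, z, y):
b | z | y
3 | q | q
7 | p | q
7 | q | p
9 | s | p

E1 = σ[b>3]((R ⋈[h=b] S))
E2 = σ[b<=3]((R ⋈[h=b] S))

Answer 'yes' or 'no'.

E1 stepwise |·|:
  R → 6
  S → 4
  (R ⋈[h=b] S) → 2
  σ[b>3]((R ⋈[h=b] S)) → 1
E2 stepwise |·|:
  R → 6
  S → 4
  (R ⋈[h=b] S) → 2
  σ[b<=3]((R ⋈[h=b] S)) → 1

E1 result:
h | x | b | z | y
9 | s | 9 | s | p
E2 result:
h | x | b | z | y
3 | s | 3 | q | q
Witness: (9, 's', 9, 's', 'p') appears 1× in E1 but 0× in E2.

no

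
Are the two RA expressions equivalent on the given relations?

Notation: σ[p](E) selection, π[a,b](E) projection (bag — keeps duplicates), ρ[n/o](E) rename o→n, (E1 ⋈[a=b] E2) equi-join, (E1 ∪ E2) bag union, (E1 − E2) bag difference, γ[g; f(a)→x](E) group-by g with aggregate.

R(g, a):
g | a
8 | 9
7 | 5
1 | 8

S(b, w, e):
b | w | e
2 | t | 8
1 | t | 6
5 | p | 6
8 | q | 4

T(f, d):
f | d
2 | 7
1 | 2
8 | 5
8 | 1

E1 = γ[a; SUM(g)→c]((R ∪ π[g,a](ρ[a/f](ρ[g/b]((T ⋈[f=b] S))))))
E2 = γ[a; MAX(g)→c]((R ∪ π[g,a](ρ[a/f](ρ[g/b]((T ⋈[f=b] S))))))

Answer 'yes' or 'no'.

E1 subexpression sizes:
  R → 3
  T → 4
  S → 4
  (T ⋈[f=b] S) → 4
  ρ[g/b]((T ⋈[f=b] S)) → 4
  ρ[a/f](ρ[g/b]((T ⋈[f=b] S))) → 4
  π[g,a](ρ[a/f](ρ[g/b]((T ⋈[f=b] S)))) → 4
  (R ∪ π[g,a](ρ[a/f](ρ[g/b]((T ⋈[f=b] S))))) → 7
  γ[a; SUM(g)→c]((R ∪ π[g,a](ρ[a/f](ρ[g/b]((T ⋈[f=b] S)))))) → 5
E2 subexpression sizes:
  R → 3
  T → 4
  S → 4
  (T ⋈[f=b] S) → 4
  ρ[g/b]((T ⋈[f=b] S)) → 4
  ρ[a/f](ρ[g/b]((T ⋈[f=b] S))) → 4
  π[g,a](ρ[a/f](ρ[g/b]((T ⋈[f=b] S)))) → 4
  (R ∪ π[g,a](ρ[a/f](ρ[g/b]((T ⋈[f=b] S))))) → 7
  γ[a; MAX(g)→c]((R ∪ π[g,a](ρ[a/f](ρ[g/b]((T ⋈[f=b] S)))))) → 5

E1 result:
a | c
1 | 1
2 | 2
5 | 7
8 | 17
9 | 8
E2 result:
a | c
1 | 1
2 | 2
5 | 7
8 | 8
9 | 8
Witness: (8, 8) appears 0× in E1 but 1× in E2.

no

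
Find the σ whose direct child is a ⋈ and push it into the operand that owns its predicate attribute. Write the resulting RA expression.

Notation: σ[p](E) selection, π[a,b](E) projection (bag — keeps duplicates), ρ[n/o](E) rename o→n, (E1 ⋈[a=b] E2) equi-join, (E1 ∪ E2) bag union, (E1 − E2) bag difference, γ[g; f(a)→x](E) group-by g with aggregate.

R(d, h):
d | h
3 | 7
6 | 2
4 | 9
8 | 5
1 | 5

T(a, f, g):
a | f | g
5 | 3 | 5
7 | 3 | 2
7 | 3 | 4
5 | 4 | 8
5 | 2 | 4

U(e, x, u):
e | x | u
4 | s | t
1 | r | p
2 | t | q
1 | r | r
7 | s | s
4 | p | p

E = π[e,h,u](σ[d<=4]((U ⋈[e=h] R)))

σ filters on d, owned by the right side.
E' = π[e,h,u]((U ⋈[e=h] σ[d<=4](R)))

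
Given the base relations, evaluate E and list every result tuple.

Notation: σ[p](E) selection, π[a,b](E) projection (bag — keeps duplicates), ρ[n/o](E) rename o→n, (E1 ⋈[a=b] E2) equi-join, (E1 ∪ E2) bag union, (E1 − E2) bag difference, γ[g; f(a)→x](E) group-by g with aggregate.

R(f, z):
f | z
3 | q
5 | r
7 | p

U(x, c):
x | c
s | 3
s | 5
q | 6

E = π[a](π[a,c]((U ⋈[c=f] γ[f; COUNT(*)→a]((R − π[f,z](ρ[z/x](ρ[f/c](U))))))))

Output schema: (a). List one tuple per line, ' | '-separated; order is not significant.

Row counts bottom-up:
  U → 3
  R → 3
  U → 3
  ρ[f/c](U) → 3
  ρ[z/x](ρ[f/c](U)) → 3
  π[f,z](ρ[z/x](ρ[f/c](U))) → 3
  (R − π[f,z](ρ[z/x](ρ[f/c](U)))) → 3
  γ[f; COUNT(*)→a]((R − π[f,z](ρ[z/x](ρ[f/c](U))))) → 3
  (U ⋈[c=f] γ[f; COUNT(*)→a]((R − π[f,z](ρ[z/x](ρ[f/c](U)))))) → 2
  π[a,c]((U ⋈[c=f] γ[f; COUNT(*)→a]((R − π[f,z](ρ[z/x](ρ[f/c](U))))))) → 2
  π[a](π[a,c]((U ⋈[c=f] γ[f; COUNT(*)→a]((R − π[f,z](ρ[z/x](ρ[f/c](U)))))))) → 2

== RESULT ==
a
1
1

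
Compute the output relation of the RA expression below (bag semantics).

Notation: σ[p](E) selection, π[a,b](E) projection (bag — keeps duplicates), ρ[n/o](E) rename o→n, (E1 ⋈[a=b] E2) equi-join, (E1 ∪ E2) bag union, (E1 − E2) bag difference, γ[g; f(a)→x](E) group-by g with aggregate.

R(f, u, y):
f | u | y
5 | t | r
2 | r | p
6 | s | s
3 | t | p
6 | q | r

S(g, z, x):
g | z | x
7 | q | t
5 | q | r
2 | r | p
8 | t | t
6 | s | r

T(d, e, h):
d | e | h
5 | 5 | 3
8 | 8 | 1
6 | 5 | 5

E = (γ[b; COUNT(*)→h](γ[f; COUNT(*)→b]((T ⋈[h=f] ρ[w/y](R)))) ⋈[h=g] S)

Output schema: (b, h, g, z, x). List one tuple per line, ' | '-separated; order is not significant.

Subexpression sizes:
  T → 3
  R → 5
  ρ[w/y](R) → 5
  (T ⋈[h=f] ρ[w/y](R)) → 2
  γ[f; COUNT(*)→b]((T ⋈[h=f] ρ[w/y](R))) → 2
  γ[b; COUNT(*)→h](γ[f; COUNT(*)→b]((T ⋈[h=f] ρ[w/y](R)))) → 1
  S → 5
  (γ[b; COUNT(*)→h](γ[f; COUNT(*)→b]((T ⋈[h=f] ρ[w/y](R)))) ⋈[h=g] S) → 1

== RESULT ==
b | h | g | z | x
1 | 2 | 2 | r | p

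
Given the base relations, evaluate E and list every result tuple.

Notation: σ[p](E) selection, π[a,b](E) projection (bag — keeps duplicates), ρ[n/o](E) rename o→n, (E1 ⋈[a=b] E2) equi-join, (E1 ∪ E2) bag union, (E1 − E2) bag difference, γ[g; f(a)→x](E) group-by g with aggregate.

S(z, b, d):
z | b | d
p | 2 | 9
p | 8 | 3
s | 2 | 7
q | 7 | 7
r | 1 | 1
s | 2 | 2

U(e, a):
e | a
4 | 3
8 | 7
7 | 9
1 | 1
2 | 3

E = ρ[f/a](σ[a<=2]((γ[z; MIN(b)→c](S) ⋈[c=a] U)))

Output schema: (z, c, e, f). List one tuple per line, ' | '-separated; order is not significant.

Subexpression sizes:
  S → 6
  γ[z; MIN(b)→c](S) → 4
  U → 5
  (γ[z; MIN(b)→c](S) ⋈[c=a] U) → 2
  σ[a<=2]((γ[z; MIN(b)→c](S) ⋈[c=a] U)) → 1
  ρ[f/a](σ[a<=2]((γ[z; MIN(b)→c](S) ⋈[c=a] U))) → 1

== RESULT ==
z | c | e | f
r | 1 | 1 | 1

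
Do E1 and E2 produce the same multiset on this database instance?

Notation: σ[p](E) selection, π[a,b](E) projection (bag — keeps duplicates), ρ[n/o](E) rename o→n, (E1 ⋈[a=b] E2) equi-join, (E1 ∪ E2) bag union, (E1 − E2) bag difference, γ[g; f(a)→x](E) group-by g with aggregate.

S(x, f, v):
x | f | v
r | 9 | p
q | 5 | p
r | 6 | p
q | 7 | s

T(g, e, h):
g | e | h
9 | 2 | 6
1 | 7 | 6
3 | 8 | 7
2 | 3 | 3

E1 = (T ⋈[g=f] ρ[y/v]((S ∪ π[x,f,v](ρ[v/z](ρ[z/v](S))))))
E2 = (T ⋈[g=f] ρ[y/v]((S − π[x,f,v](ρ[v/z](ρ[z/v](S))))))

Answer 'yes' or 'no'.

E1 stepwise |·|:
  T → 4
  S → 4
  S → 4
  ρ[z/v](S) → 4
  ρ[v/z](ρ[z/v](S)) → 4
  π[x,f,v](ρ[v/z](ρ[z/v](S))) → 4
  (S ∪ π[x,f,v](ρ[v/z](ρ[z/v](S)))) → 8
  ρ[y/v]((S ∪ π[x,f,v](ρ[v/z](ρ[z/v](S))))) → 8
  (T ⋈[g=f] ρ[y/v]((S ∪ π[x,f,v](ρ[v/z](ρ[z/v](S)))))) → 2
E2 stepwise |·|:
  T → 4
  S → 4
  S → 4
  ρ[z/v](S) → 4
  ρ[v/z](ρ[z/v](S)) → 4
  π[x,f,v](ρ[v/z](ρ[z/v](S))) → 4
  (S − π[x,f,v](ρ[v/z](ρ[z/v](S)))) → 0
  ρ[y/v]((S − π[x,f,v](ρ[v/z](ρ[z/v](S))))) → 0
  (T ⋈[g=f] ρ[y/v]((S − π[x,f,v](ρ[v/z](ρ[z/v](S)))))) → 0

E1 result:
g | e | h | x | f | y
9 | 2 | 6 | r | 9 | p
9 | 2 | 6 | r | 9 | p
E2 result:
g | e | h | x | f | y
(0 rows)
Witness: (9, 2, 6, 'r', 9, 'p') appears 2× in E1 but 0× in E2.

no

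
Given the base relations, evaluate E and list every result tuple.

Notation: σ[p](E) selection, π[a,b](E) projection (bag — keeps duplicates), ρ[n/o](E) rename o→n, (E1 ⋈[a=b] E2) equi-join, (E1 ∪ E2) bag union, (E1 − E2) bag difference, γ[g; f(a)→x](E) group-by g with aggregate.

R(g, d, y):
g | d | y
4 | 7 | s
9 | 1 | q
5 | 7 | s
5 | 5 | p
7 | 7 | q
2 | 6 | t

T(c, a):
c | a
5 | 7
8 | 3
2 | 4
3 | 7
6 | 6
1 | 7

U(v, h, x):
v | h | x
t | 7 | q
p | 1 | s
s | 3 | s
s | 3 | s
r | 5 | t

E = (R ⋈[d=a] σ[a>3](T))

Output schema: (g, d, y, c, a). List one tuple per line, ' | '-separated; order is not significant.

Row counts bottom-up:
  R → 6
  T → 6
  σ[a>3](T) → 5
  (R ⋈[d=a] σ[a>3](T)) → 10

== RESULT ==
g | d | y | c | a
2 | 6 | t | 6 | 6
4 | 7 | s | 1 | 7
4 | 7 | s | 3 | 7
4 | 7 | s | 5 | 7
5 | 7 | s | 1 | 7
5 | 7 | s | 3 | 7
5 | 7 | s | 5 | 7
7 | 7 | q | 1 | 7
7 | 7 | q | 3 | 7
7 | 7 | q | 5 | 7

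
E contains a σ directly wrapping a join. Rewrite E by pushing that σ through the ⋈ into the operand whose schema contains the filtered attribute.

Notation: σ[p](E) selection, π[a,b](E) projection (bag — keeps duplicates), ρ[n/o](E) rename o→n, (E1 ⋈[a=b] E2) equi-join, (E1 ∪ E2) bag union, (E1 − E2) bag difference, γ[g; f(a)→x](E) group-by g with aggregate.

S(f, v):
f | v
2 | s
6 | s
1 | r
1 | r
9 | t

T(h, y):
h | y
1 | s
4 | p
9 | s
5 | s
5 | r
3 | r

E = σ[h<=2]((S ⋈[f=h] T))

σ filters on h, owned by the right side.
E' = (S ⋈[f=h] σ[h<=2](T))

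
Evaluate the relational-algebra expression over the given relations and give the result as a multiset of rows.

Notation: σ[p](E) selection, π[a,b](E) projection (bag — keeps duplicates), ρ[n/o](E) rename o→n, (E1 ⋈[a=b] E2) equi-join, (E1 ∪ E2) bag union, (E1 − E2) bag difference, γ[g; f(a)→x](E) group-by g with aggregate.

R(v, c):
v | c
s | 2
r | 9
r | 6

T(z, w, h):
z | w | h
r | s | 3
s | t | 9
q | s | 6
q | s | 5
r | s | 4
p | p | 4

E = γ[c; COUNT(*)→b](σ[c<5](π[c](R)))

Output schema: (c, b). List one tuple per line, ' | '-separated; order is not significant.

Row counts bottom-up:
  R → 3
  π[c](R) → 3
  σ[c<5](π[c](R)) → 1
  γ[c; COUNT(*)→b](σ[c<5](π[c](R))) → 1

== RESULT ==
c | b
2 | 1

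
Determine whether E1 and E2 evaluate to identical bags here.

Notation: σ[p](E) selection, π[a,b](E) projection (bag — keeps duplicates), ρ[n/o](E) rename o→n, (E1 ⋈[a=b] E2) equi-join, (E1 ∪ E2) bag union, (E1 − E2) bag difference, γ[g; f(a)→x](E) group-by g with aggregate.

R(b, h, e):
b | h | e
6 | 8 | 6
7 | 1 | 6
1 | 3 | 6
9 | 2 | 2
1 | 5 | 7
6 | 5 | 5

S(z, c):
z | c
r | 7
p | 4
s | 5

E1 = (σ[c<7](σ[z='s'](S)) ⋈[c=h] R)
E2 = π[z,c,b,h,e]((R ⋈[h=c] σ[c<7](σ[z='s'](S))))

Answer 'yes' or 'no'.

E1 subexpression sizes:
  S → 3
  σ[z='s'](S) → 1
  σ[c<7](σ[z='s'](S)) → 1
  R → 6
  (σ[c<7](σ[z='s'](S)) ⋈[c=h] R) → 2
E2 subexpression sizes:
  R → 6
  S → 3
  σ[z='s'](S) → 1
  σ[c<7](σ[z='s'](S)) → 1
  (R ⋈[h=c] σ[c<7](σ[z='s'](S))) → 2
  π[z,c,b,h,e]((R ⋈[h=c] σ[c<7](σ[z='s'](S)))) → 2

E1 and E2 produce the same multiset:
z | c | b | h | e
s | 5 | 1 | 5 | 7
s | 5 | 6 | 5 | 5

yes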